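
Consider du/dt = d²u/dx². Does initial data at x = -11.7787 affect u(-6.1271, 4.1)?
Yes, for any finite x. The heat equation has infinite propagation speed, so all initial data affects all points at any t > 0.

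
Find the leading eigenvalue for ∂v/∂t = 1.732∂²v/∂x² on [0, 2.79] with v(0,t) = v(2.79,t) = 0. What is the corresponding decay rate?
Eigenvalues: λₙ = 1.732n²π²/2.79².
First three modes:
  n=1: λ₁ = 1.732π²/2.79² ≈ 2.196
  n=2: λ₂ = 6.928π²/2.79² ≈ 8.784 (4× faster decay)
  n=3: λ₃ = 15.588π²/2.79² ≈ 19.764 (9× faster decay)
As t → ∞, higher modes decay exponentially faster. The n=1 mode dominates: v ~ c₁ sin(πx/2.79) e^{-λ₁t}.
Decay rate: λ₁ = 1.732π²/2.79² ≈ 2.196.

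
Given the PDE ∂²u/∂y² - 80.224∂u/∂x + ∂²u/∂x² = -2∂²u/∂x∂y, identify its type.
Rewriting in standard form: ∂²u/∂x² + 2∂²u/∂x∂y + ∂²u/∂y² - 80.224∂u/∂x = 0. The second-order coefficients are A = 1, B = 2, C = 1. Since B² - 4AC = 0 = 0, this is a parabolic PDE.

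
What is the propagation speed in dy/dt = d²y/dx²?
Infinite. The heat equation is parabolic, not hyperbolic, so disturbances propagate instantly.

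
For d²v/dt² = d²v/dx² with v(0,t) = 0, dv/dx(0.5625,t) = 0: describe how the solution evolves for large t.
v oscillates (no decay). Energy is conserved; the solution oscillates indefinitely as standing waves.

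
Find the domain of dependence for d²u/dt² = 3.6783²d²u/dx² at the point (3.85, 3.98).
Domain of dependence: [-10.789634, 18.489634]. Signals travel at speed 3.6783, so data within |x - 3.85| ≤ 3.6783·3.98 = 14.639634 can reach the point.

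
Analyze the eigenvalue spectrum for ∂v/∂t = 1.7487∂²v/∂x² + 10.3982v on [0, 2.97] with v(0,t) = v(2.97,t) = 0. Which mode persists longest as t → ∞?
Eigenvalues: λₙ = 1.7487n²π²/2.97² - 10.3982.
First three modes:
  n=1: λ₁ = 1.7487π²/2.97² - 10.3982 ≈ -8.442
  n=2: λ₂ = 6.9948π²/2.97² - 10.3982 ≈ -2.572
  n=3: λ₃ = 15.7383π²/2.97² - 10.3982 ≈ 7.211
Since 1.7487π²/2.97² ≈ 1.957 < 10.3982, λ₁ < 0.
The n=1 mode grows fastest (−λₙ is largest for n=1) → dominates.
Asymptotic: v ~ c₁ sin(πx/2.97) e^{8.442t} (exponential growth at rate −λ₁ ≈ 8.442).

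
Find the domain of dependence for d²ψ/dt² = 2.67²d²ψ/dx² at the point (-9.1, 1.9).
Domain of dependence: [-14.173, -4.027]. Signals travel at speed 2.67, so data within |x - -9.1| ≤ 2.67·1.9 = 5.073 can reach the point.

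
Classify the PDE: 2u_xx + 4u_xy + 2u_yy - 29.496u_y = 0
A = 2, B = 4, C = 2. Discriminant B² - 4AC = 0. Since 0 = 0, parabolic.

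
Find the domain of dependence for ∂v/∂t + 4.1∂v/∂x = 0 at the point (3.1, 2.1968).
A single point: x = -5.90688. The characteristic through (3.1, 2.1968) is x - 4.1t = const, so x = 3.1 - 4.1·2.1968 = -5.90688.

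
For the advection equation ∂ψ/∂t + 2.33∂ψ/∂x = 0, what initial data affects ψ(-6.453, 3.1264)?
A single point: x = -13.737512. The characteristic through (-6.453, 3.1264) is x - 2.33t = const, so x = -6.453 - 2.33·3.1264 = -13.737512.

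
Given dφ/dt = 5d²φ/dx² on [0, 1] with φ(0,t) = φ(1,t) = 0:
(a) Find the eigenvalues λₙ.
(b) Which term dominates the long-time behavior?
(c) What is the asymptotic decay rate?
Eigenvalues: λₙ = 5n²π².
First three modes:
  n=1: λ₁ = 5π² ≈ 49.348
  n=2: λ₂ = 20π² ≈ 197.392 (4× faster decay)
  n=3: λ₃ = 45π² ≈ 444.132 (9× faster decay)
As t → ∞, higher modes decay exponentially faster. The n=1 mode dominates: φ ~ c₁ sin(πx) e^{-λ₁t}.
Decay rate: λ₁ = 5π² ≈ 49.348.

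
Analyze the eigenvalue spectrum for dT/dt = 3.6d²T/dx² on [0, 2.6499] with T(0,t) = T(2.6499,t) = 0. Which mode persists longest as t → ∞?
Eigenvalues: λₙ = 3.6n²π²/2.6499².
First three modes:
  n=1: λ₁ = 3.6π²/2.6499² ≈ 5.06
  n=2: λ₂ = 14.4π²/2.6499² ≈ 20.24 (4× faster decay)
  n=3: λ₃ = 32.4π²/2.6499² ≈ 45.539 (9× faster decay)
As t → ∞, higher modes decay exponentially faster. The n=1 mode dominates: T ~ c₁ sin(πx/2.6499) e^{-λ₁t}.
Decay rate: λ₁ = 3.6π²/2.6499² ≈ 5.06.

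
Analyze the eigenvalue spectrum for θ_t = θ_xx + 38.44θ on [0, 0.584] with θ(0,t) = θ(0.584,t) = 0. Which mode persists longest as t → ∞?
Eigenvalues: λₙ = n²π²/0.584² - 38.44.
First three modes:
  n=1: λ₁ = π²/0.584² - 38.44 ≈ -9.502
  n=2: λ₂ = 4π²/0.584² - 38.44 ≈ 77.313
  n=3: λ₃ = 9π²/0.584² - 38.44 ≈ 222.005
Since π²/0.584² ≈ 28.938 < 38.44, λ₁ < 0.
The n=1 mode grows fastest (−λₙ is largest for n=1) → dominates.
Asymptotic: θ ~ c₁ sin(πx/0.584) e^{9.502t} (exponential growth at rate −λ₁ ≈ 9.502).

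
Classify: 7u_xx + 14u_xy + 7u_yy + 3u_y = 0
Parabolic (discriminant = 0).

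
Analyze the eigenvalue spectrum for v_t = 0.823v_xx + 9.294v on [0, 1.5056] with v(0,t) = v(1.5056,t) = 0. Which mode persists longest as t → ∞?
Eigenvalues: λₙ = 0.823n²π²/1.5056² - 9.294.
First three modes:
  n=1: λ₁ = 0.823π²/1.5056² - 9.294 ≈ -5.711
  n=2: λ₂ = 3.292π²/1.5056² - 9.294 ≈ 5.039
  n=3: λ₃ = 7.407π²/1.5056² - 9.294 ≈ 22.955
Since 0.823π²/1.5056² ≈ 3.583 < 9.294, λ₁ < 0.
The n=1 mode grows fastest (−λₙ is largest for n=1) → dominates.
Asymptotic: v ~ c₁ sin(πx/1.5056) e^{5.711t} (exponential growth at rate −λ₁ ≈ 5.711).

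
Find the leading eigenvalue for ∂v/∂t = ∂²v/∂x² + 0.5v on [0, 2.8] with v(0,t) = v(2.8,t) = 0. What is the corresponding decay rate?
Eigenvalues: λₙ = n²π²/2.8² - 0.5.
First three modes:
  n=1: λ₁ = π²/2.8² - 0.5 ≈ 0.759
  n=2: λ₂ = 4π²/2.8² - 0.5 ≈ 4.536
  n=3: λ₃ = 9π²/2.8² - 0.5 ≈ 10.83
Since π²/2.8² ≈ 1.259 > 0.5, all λₙ > 0.
The n=1 mode decays slowest → dominates as t → ∞.
Asymptotic: v ~ c₁ sin(πx/2.8) e^{-λ₁t} with decay rate λ₁ ≈ 0.759.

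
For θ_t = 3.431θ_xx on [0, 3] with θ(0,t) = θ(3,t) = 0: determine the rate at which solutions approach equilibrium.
Eigenvalues: λₙ = 3.431n²π²/3².
First three modes:
  n=1: λ₁ = 3.431π²/3² ≈ 3.763
  n=2: λ₂ = 13.724π²/3² ≈ 15.05 (4× faster decay)
  n=3: λ₃ = 30.879π²/3² ≈ 33.863 (9× faster decay)
As t → ∞, higher modes decay exponentially faster. The n=1 mode dominates: θ ~ c₁ sin(πx/3) e^{-λ₁t}.
Decay rate: λ₁ = 3.431π²/3² ≈ 3.763.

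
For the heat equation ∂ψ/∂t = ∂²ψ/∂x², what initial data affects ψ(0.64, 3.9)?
The entire real line. The heat equation has infinite propagation speed: any initial disturbance instantly affects all points (though exponentially small far away).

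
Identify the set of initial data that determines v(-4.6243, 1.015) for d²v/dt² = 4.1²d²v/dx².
Domain of dependence: [-8.7858, -0.4628]. Signals travel at speed 4.1, so data within |x - -4.6243| ≤ 4.1·1.015 = 4.1615 can reach the point.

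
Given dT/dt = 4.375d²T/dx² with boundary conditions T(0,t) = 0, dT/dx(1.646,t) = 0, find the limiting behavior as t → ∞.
T → 0. Heat escapes through the Dirichlet boundary.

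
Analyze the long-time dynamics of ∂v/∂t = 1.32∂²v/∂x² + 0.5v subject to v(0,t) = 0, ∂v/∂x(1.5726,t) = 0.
Long-time behavior: v → 0. Diffusion dominates reaction (r=0.5 < κπ²/(4L²)≈1.32); solution decays.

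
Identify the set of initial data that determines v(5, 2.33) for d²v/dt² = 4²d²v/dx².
Domain of dependence: [-4.32, 14.32]. Signals travel at speed 4, so data within |x - 5| ≤ 4·2.33 = 9.32 can reach the point.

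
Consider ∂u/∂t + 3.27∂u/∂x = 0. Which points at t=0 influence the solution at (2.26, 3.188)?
A single point: x = -8.16476. The characteristic through (2.26, 3.188) is x - 3.27t = const, so x = 2.26 - 3.27·3.188 = -8.16476.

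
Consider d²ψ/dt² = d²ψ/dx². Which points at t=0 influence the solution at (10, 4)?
Domain of dependence: [6, 14]. Signals travel at speed 1, so data within |x - 10| ≤ 1·4 = 4 can reach the point.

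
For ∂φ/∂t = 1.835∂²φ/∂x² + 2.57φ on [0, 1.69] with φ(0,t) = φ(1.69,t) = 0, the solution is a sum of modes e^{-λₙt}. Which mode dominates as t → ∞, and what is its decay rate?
Eigenvalues: λₙ = 1.835n²π²/1.69² - 2.57.
First three modes:
  n=1: λ₁ = 1.835π²/1.69² - 2.57 ≈ 3.771
  n=2: λ₂ = 7.34π²/1.69² - 2.57 ≈ 22.794
  n=3: λ₃ = 16.515π²/1.69² - 2.57 ≈ 54.5
Since 1.835π²/1.69² ≈ 6.341 > 2.57, all λₙ > 0.
The n=1 mode decays slowest → dominates as t → ∞.
Asymptotic: φ ~ c₁ sin(πx/1.69) e^{-λ₁t} with decay rate λ₁ ≈ 3.771.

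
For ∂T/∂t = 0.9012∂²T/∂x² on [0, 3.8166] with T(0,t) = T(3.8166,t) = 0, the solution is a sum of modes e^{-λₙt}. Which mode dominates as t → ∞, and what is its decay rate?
Eigenvalues: λₙ = 0.9012n²π²/3.8166².
First three modes:
  n=1: λ₁ = 0.9012π²/3.8166² ≈ 0.611
  n=2: λ₂ = 3.6048π²/3.8166² ≈ 2.442 (4× faster decay)
  n=3: λ₃ = 8.1108π²/3.8166² ≈ 5.496 (9× faster decay)
As t → ∞, higher modes decay exponentially faster. The n=1 mode dominates: T ~ c₁ sin(πx/3.8166) e^{-λ₁t}.
Decay rate: λ₁ = 0.9012π²/3.8166² ≈ 0.611.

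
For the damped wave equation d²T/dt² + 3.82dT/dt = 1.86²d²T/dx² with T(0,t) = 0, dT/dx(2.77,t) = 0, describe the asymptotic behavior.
T → 0. Damping (γ=3.82) dissipates energy; oscillations decay exponentially.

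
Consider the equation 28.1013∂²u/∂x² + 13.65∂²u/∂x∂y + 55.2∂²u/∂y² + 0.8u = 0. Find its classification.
Elliptic. (A = 28.1013, B = 13.65, C = 55.2 gives B² - 4AC = -6018.44454.)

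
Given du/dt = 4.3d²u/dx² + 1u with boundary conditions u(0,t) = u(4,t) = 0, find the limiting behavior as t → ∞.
u → 0. Diffusion dominates reaction (r=1 < κπ²/L²≈2.65); solution decays.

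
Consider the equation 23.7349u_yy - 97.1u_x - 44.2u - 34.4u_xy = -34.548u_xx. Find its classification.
Rewriting in standard form: 34.548u_xx - 34.4u_xy + 23.7349u_yy - 97.1u_x - 44.2u = 0. Elliptic. (A = 34.548, B = -34.4, C = 23.7349 gives B² - 4AC = -2096.6133008.)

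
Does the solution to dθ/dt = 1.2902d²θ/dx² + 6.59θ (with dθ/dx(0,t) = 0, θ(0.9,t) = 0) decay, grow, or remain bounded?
θ grows unboundedly. Reaction dominates diffusion (r=6.59 > κπ²/(4L²)≈3.93); solution grows exponentially.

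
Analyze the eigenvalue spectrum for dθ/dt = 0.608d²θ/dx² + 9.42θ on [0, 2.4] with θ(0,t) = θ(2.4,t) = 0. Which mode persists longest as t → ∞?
Eigenvalues: λₙ = 0.608n²π²/2.4² - 9.42.
First three modes:
  n=1: λ₁ = 0.608π²/2.4² - 9.42 ≈ -8.378
  n=2: λ₂ = 2.432π²/2.4² - 9.42 ≈ -5.253
  n=3: λ₃ = 5.472π²/2.4² - 9.42 ≈ -0.044
Since 0.608π²/2.4² ≈ 1.042 < 9.42, λ₁ < 0.
The n=1 mode grows fastest (−λₙ is largest for n=1) → dominates.
Asymptotic: θ ~ c₁ sin(πx/2.4) e^{8.378t} (exponential growth at rate −λ₁ ≈ 8.378).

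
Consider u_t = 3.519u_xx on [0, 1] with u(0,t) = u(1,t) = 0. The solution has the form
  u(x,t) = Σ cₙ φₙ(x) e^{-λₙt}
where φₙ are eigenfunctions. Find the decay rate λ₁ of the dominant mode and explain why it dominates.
Eigenvalues: λₙ = 3.519n²π².
First three modes:
  n=1: λ₁ = 3.519π² ≈ 34.731
  n=2: λ₂ = 14.076π² ≈ 138.925 (4× faster decay)
  n=3: λ₃ = 31.671π² ≈ 312.58 (9× faster decay)
As t → ∞, higher modes decay exponentially faster. The n=1 mode dominates: u ~ c₁ sin(πx) e^{-λ₁t}.
Decay rate: λ₁ = 3.519π² ≈ 34.731.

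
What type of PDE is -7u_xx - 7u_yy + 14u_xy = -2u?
Rewriting in standard form: -7u_xx + 14u_xy - 7u_yy + 2u = 0. With A = -7, B = 14, C = -7, the discriminant is 0. This is a parabolic PDE.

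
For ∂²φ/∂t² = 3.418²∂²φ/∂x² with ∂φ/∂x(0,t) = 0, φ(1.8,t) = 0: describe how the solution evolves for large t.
φ oscillates (no decay). Energy is conserved; the solution oscillates indefinitely as standing waves.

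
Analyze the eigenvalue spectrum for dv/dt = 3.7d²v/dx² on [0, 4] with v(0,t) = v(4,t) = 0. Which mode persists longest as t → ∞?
Eigenvalues: λₙ = 3.7n²π²/4².
First three modes:
  n=1: λ₁ = 3.7π²/4² ≈ 2.282
  n=2: λ₂ = 14.8π²/4² ≈ 9.129 (4× faster decay)
  n=3: λ₃ = 33.3π²/4² ≈ 20.541 (9× faster decay)
As t → ∞, higher modes decay exponentially faster. The n=1 mode dominates: v ~ c₁ sin(πx/4) e^{-λ₁t}.
Decay rate: λ₁ = 3.7π²/4² ≈ 2.282.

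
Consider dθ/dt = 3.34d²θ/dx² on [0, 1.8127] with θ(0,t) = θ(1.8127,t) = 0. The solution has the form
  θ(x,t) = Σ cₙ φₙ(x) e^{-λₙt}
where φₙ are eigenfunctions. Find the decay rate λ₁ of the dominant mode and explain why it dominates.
Eigenvalues: λₙ = 3.34n²π²/1.8127².
First three modes:
  n=1: λ₁ = 3.34π²/1.8127² ≈ 10.032
  n=2: λ₂ = 13.36π²/1.8127² ≈ 40.129 (4× faster decay)
  n=3: λ₃ = 30.06π²/1.8127² ≈ 90.289 (9× faster decay)
As t → ∞, higher modes decay exponentially faster. The n=1 mode dominates: θ ~ c₁ sin(πx/1.8127) e^{-λ₁t}.
Decay rate: λ₁ = 3.34π²/1.8127² ≈ 10.032.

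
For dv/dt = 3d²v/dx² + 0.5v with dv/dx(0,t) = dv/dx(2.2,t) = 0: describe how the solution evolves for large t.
v grows unboundedly. With Neumann BCs the constant mode has diffusion eigenvalue 0, so any r > 0 makes it grow like e^(0.5t); solution grows exponentially.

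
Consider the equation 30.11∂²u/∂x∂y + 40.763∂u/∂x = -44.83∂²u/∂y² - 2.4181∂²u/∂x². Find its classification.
Rewriting in standard form: 2.4181∂²u/∂x² + 30.11∂²u/∂x∂y + 44.83∂²u/∂y² + 40.763∂u/∂x = 0. Hyperbolic. (A = 2.4181, B = 30.11, C = 44.83 gives B² - 4AC = 472.998408.)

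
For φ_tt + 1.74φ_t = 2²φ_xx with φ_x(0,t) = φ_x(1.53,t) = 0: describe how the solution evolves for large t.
φ → constant (steady state). Damping (γ=1.74) dissipates the nonconstant modes; with Neumann BCs the spatial average obeys M''+γM'=0 and tends to a finite limit.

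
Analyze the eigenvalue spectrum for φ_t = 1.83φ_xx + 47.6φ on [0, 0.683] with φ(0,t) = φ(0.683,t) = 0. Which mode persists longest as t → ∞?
Eigenvalues: λₙ = 1.83n²π²/0.683² - 47.6.
First three modes:
  n=1: λ₁ = 1.83π²/0.683² - 47.6 ≈ -8.882
  n=2: λ₂ = 7.32π²/0.683² - 47.6 ≈ 107.271
  n=3: λ₃ = 16.47π²/0.683² - 47.6 ≈ 300.859
Since 1.83π²/0.683² ≈ 38.718 < 47.6, λ₁ < 0.
The n=1 mode grows fastest (−λₙ is largest for n=1) → dominates.
Asymptotic: φ ~ c₁ sin(πx/0.683) e^{8.882t} (exponential growth at rate −λ₁ ≈ 8.882).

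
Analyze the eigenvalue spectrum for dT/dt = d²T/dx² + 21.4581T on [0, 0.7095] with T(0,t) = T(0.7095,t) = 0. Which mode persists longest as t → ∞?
Eigenvalues: λₙ = n²π²/0.7095² - 21.4581.
First three modes:
  n=1: λ₁ = π²/0.7095² - 21.4581 ≈ -1.852
  n=2: λ₂ = 4π²/0.7095² - 21.4581 ≈ 56.967
  n=3: λ₃ = 9π²/0.7095² - 21.4581 ≈ 154.998
Since π²/0.7095² ≈ 19.606 < 21.4581, λ₁ < 0.
The n=1 mode grows fastest (−λₙ is largest for n=1) → dominates.
Asymptotic: T ~ c₁ sin(πx/0.7095) e^{1.852t} (exponential growth at rate −λ₁ ≈ 1.852).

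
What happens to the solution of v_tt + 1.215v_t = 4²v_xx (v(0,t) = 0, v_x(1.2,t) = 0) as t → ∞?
v → 0. Damping (γ=1.215) dissipates energy; oscillations decay exponentially.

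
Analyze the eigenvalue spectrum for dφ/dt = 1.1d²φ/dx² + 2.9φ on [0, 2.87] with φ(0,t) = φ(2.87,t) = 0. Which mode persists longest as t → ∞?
Eigenvalues: λₙ = 1.1n²π²/2.87² - 2.9.
First three modes:
  n=1: λ₁ = 1.1π²/2.87² - 2.9 ≈ -1.582
  n=2: λ₂ = 4.4π²/2.87² - 2.9 ≈ 2.372
  n=3: λ₃ = 9.9π²/2.87² - 2.9 ≈ 8.962
Since 1.1π²/2.87² ≈ 1.318 < 2.9, λ₁ < 0.
The n=1 mode grows fastest (−λₙ is largest for n=1) → dominates.
Asymptotic: φ ~ c₁ sin(πx/2.87) e^{1.582t} (exponential growth at rate −λ₁ ≈ 1.582).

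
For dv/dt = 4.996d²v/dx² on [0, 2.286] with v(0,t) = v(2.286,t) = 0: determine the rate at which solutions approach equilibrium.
Eigenvalues: λₙ = 4.996n²π²/2.286².
First three modes:
  n=1: λ₁ = 4.996π²/2.286² ≈ 9.436
  n=2: λ₂ = 19.984π²/2.286² ≈ 37.742 (4× faster decay)
  n=3: λ₃ = 44.964π²/2.286² ≈ 84.92 (9× faster decay)
As t → ∞, higher modes decay exponentially faster. The n=1 mode dominates: v ~ c₁ sin(πx/2.286) e^{-λ₁t}.
Decay rate: λ₁ = 4.996π²/2.286² ≈ 9.436.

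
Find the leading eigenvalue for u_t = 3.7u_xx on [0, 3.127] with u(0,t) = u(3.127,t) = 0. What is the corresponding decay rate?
Eigenvalues: λₙ = 3.7n²π²/3.127².
First three modes:
  n=1: λ₁ = 3.7π²/3.127² ≈ 3.735
  n=2: λ₂ = 14.8π²/3.127² ≈ 14.938 (4× faster decay)
  n=3: λ₃ = 33.3π²/3.127² ≈ 33.612 (9× faster decay)
As t → ∞, higher modes decay exponentially faster. The n=1 mode dominates: u ~ c₁ sin(πx/3.127) e^{-λ₁t}.
Decay rate: λ₁ = 3.7π²/3.127² ≈ 3.735.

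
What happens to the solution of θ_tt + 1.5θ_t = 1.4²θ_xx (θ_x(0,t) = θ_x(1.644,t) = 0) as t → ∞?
θ → constant (steady state). Damping (γ=1.5) dissipates the nonconstant modes; with Neumann BCs the spatial average obeys M''+γM'=0 and tends to a finite limit.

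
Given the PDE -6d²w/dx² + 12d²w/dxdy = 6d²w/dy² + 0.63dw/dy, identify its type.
Rewriting in standard form: -6d²w/dx² + 12d²w/dxdy - 6d²w/dy² - 0.63dw/dy = 0. The second-order coefficients are A = -6, B = 12, C = -6. Since B² - 4AC = 0 = 0, this is a parabolic PDE.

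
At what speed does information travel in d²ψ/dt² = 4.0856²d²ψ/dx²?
Speed = 4.0856. Information travels along characteristics x = x₀ ± 4.0856t.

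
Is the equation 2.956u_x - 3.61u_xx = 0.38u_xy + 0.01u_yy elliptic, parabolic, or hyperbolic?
Rewriting in standard form: -3.61u_xx - 0.38u_xy - 0.01u_yy + 2.956u_x = 0. Computing B² - 4AC with A = -3.61, B = -0.38, C = -0.01: discriminant = 0 (zero). Answer: parabolic.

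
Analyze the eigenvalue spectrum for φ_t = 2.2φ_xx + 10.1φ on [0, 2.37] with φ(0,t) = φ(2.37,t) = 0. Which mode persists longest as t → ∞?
Eigenvalues: λₙ = 2.2n²π²/2.37² - 10.1.
First three modes:
  n=1: λ₁ = 2.2π²/2.37² - 10.1 ≈ -6.234
  n=2: λ₂ = 8.8π²/2.37² - 10.1 ≈ 5.363
  n=3: λ₃ = 19.8π²/2.37² - 10.1 ≈ 24.691
Since 2.2π²/2.37² ≈ 3.866 < 10.1, λ₁ < 0.
The n=1 mode grows fastest (−λₙ is largest for n=1) → dominates.
Asymptotic: φ ~ c₁ sin(πx/2.37) e^{6.234t} (exponential growth at rate −λ₁ ≈ 6.234).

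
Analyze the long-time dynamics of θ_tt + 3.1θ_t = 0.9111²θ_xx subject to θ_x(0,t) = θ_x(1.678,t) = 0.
Long-time behavior: θ → constant (steady state). Damping (γ=3.1) dissipates the nonconstant modes; with Neumann BCs the spatial average obeys M''+γM'=0 and tends to a finite limit.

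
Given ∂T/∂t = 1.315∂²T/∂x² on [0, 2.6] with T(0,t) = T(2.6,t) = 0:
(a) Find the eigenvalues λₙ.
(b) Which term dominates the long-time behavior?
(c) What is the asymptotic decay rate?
Eigenvalues: λₙ = 1.315n²π²/2.6².
First three modes:
  n=1: λ₁ = 1.315π²/2.6² ≈ 1.92
  n=2: λ₂ = 5.26π²/2.6² ≈ 7.68 (4× faster decay)
  n=3: λ₃ = 11.835π²/2.6² ≈ 17.279 (9× faster decay)
As t → ∞, higher modes decay exponentially faster. The n=1 mode dominates: T ~ c₁ sin(πx/2.6) e^{-λ₁t}.
Decay rate: λ₁ = 1.315π²/2.6² ≈ 1.92.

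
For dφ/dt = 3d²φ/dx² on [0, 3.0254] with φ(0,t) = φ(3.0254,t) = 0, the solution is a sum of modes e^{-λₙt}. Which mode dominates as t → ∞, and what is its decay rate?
Eigenvalues: λₙ = 3n²π²/3.0254².
First three modes:
  n=1: λ₁ = 3π²/3.0254² ≈ 3.235
  n=2: λ₂ = 12π²/3.0254² ≈ 12.939 (4× faster decay)
  n=3: λ₃ = 27π²/3.0254² ≈ 29.114 (9× faster decay)
As t → ∞, higher modes decay exponentially faster. The n=1 mode dominates: φ ~ c₁ sin(πx/3.0254) e^{-λ₁t}.
Decay rate: λ₁ = 3π²/3.0254² ≈ 3.235.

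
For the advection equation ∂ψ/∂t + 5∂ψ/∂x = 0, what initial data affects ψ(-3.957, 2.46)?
A single point: x = -16.257. The characteristic through (-3.957, 2.46) is x - 5t = const, so x = -3.957 - 5·2.46 = -16.257.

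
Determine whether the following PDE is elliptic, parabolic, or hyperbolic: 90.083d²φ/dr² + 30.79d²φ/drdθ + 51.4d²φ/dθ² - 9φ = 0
Coefficients: A = 90.083, B = 30.79, C = 51.4. B² - 4AC = -17573.0407, which is negative, so the equation is elliptic.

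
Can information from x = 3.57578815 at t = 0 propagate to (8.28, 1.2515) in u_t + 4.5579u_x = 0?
No. Only data at x = 2.57578815 affects (8.28, 1.2515). Advection has one-way propagation along characteristics.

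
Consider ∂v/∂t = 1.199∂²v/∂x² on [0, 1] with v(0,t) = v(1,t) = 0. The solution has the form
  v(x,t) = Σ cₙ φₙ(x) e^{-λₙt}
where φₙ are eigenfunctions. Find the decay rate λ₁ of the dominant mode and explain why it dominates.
Eigenvalues: λₙ = 1.199n²π².
First three modes:
  n=1: λ₁ = 1.199π² ≈ 11.834
  n=2: λ₂ = 4.796π² ≈ 47.335 (4× faster decay)
  n=3: λ₃ = 10.791π² ≈ 106.503 (9× faster decay)
As t → ∞, higher modes decay exponentially faster. The n=1 mode dominates: v ~ c₁ sin(πx) e^{-λ₁t}.
Decay rate: λ₁ = 1.199π² ≈ 11.834.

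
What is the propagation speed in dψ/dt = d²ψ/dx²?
Infinite. The heat equation is parabolic, not hyperbolic, so disturbances propagate instantly.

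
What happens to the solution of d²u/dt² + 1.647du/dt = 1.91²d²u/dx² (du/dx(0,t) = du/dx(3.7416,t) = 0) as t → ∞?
u → constant (steady state). Damping (γ=1.647) dissipates the nonconstant modes; with Neumann BCs the spatial average obeys M''+γM'=0 and tends to a finite limit.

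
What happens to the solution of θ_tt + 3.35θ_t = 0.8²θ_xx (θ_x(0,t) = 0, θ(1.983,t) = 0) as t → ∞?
θ → 0. Damping (γ=3.35) dissipates energy; oscillations decay exponentially.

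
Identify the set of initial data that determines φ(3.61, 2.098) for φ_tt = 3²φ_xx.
Domain of dependence: [-2.684, 9.904]. Signals travel at speed 3, so data within |x - 3.61| ≤ 3·2.098 = 6.294 can reach the point.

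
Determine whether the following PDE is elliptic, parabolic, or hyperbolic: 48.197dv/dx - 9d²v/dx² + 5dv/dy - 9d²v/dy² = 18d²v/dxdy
Rewriting in standard form: -9d²v/dx² - 18d²v/dxdy - 9d²v/dy² + 48.197dv/dx + 5dv/dy = 0. Coefficients: A = -9, B = -18, C = -9. B² - 4AC = 0, which is zero, so the equation is parabolic.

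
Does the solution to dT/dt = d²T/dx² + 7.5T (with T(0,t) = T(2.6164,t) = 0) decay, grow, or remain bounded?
T grows unboundedly. Reaction dominates diffusion (r=7.5 > κπ²/L²≈1.44); solution grows exponentially.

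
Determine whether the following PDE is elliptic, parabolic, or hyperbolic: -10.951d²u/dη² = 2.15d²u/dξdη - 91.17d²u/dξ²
Rewriting in standard form: 91.17d²u/dξ² - 2.15d²u/dξdη - 10.951d²u/dη² = 0. Coefficients: A = 91.17, B = -2.15, C = -10.951. B² - 4AC = 3998.23318, which is positive, so the equation is hyperbolic.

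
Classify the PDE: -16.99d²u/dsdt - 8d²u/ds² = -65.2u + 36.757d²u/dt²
Rewriting in standard form: -8d²u/ds² - 16.99d²u/dsdt - 36.757d²u/dt² + 65.2u = 0. A = -8, B = -16.99, C = -36.757. Discriminant B² - 4AC = -887.5639. Since -887.5639 < 0, elliptic.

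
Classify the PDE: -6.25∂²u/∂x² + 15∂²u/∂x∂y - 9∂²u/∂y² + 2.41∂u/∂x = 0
A = -6.25, B = 15, C = -9. Discriminant B² - 4AC = 0. Since 0 = 0, parabolic.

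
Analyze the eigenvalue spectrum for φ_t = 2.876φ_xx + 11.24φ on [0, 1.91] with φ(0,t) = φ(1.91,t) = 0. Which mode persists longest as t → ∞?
Eigenvalues: λₙ = 2.876n²π²/1.91² - 11.24.
First three modes:
  n=1: λ₁ = 2.876π²/1.91² - 11.24 ≈ -3.459
  n=2: λ₂ = 11.504π²/1.91² - 11.24 ≈ 19.883
  n=3: λ₃ = 25.884π²/1.91² - 11.24 ≈ 58.787
Since 2.876π²/1.91² ≈ 7.781 < 11.24, λ₁ < 0.
The n=1 mode grows fastest (−λₙ is largest for n=1) → dominates.
Asymptotic: φ ~ c₁ sin(πx/1.91) e^{3.459t} (exponential growth at rate −λ₁ ≈ 3.459).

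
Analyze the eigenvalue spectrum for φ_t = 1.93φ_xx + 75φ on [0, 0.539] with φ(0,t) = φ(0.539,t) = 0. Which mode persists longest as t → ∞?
Eigenvalues: λₙ = 1.93n²π²/0.539² - 75.
First three modes:
  n=1: λ₁ = 1.93π²/0.539² - 75 ≈ -9.434
  n=2: λ₂ = 7.72π²/0.539² - 75 ≈ 187.265
  n=3: λ₃ = 17.37π²/0.539² - 75 ≈ 515.095
Since 1.93π²/0.539² ≈ 65.566 < 75, λ₁ < 0.
The n=1 mode grows fastest (−λₙ is largest for n=1) → dominates.
Asymptotic: φ ~ c₁ sin(πx/0.539) e^{9.434t} (exponential growth at rate −λ₁ ≈ 9.434).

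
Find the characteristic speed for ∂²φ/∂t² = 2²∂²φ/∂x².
Speed = 2. Information travels along characteristics x = x₀ ± 2t.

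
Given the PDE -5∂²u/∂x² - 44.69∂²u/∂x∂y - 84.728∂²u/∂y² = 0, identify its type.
The second-order coefficients are A = -5, B = -44.69, C = -84.728. Since B² - 4AC = 302.6361 > 0, this is a hyperbolic PDE.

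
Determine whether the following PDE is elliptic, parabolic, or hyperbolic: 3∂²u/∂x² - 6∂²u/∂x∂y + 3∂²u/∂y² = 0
Coefficients: A = 3, B = -6, C = 3. B² - 4AC = 0, which is zero, so the equation is parabolic.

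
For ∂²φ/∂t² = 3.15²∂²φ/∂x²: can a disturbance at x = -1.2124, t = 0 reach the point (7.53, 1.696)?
No. The domain of dependence is [2.1876, 12.8724], and -1.2124 is outside this interval.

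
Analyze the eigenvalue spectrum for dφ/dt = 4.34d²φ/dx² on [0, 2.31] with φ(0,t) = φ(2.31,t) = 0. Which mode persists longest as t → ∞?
Eigenvalues: λₙ = 4.34n²π²/2.31².
First three modes:
  n=1: λ₁ = 4.34π²/2.31² ≈ 8.027
  n=2: λ₂ = 17.36π²/2.31² ≈ 32.109 (4× faster decay)
  n=3: λ₃ = 39.06π²/2.31² ≈ 72.245 (9× faster decay)
As t → ∞, higher modes decay exponentially faster. The n=1 mode dominates: φ ~ c₁ sin(πx/2.31) e^{-λ₁t}.
Decay rate: λ₁ = 4.34π²/2.31² ≈ 8.027.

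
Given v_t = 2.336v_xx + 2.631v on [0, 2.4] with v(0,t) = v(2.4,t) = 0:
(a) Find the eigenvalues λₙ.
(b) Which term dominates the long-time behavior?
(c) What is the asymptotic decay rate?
Eigenvalues: λₙ = 2.336n²π²/2.4² - 2.631.
First three modes:
  n=1: λ₁ = 2.336π²/2.4² - 2.631 ≈ 1.372
  n=2: λ₂ = 9.344π²/2.4² - 2.631 ≈ 13.38
  n=3: λ₃ = 21.024π²/2.4² - 2.631 ≈ 33.393
Since 2.336π²/2.4² ≈ 4.003 > 2.631, all λₙ > 0.
The n=1 mode decays slowest → dominates as t → ∞.
Asymptotic: v ~ c₁ sin(πx/2.4) e^{-λ₁t} with decay rate λ₁ ≈ 1.372.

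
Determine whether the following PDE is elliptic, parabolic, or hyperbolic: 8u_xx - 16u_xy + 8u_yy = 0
Coefficients: A = 8, B = -16, C = 8. B² - 4AC = 0, which is zero, so the equation is parabolic.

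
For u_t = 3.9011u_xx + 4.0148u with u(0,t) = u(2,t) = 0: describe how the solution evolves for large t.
u → 0. Diffusion dominates reaction (r=4.0148 < κπ²/L²≈9.63); solution decays.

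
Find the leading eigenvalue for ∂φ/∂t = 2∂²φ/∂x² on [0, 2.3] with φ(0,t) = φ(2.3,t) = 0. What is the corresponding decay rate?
Eigenvalues: λₙ = 2n²π²/2.3².
First three modes:
  n=1: λ₁ = 2π²/2.3² ≈ 3.731
  n=2: λ₂ = 8π²/2.3² ≈ 14.926 (4× faster decay)
  n=3: λ₃ = 18π²/2.3² ≈ 33.583 (9× faster decay)
As t → ∞, higher modes decay exponentially faster. The n=1 mode dominates: φ ~ c₁ sin(πx/2.3) e^{-λ₁t}.
Decay rate: λ₁ = 2π²/2.3² ≈ 3.731.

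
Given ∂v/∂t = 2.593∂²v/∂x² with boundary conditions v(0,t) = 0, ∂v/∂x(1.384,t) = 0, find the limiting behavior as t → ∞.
v → 0. Heat escapes through the Dirichlet boundary.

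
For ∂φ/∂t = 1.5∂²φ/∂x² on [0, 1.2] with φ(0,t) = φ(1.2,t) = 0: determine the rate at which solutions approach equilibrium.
Eigenvalues: λₙ = 1.5n²π²/1.2².
First three modes:
  n=1: λ₁ = 1.5π²/1.2² ≈ 10.281
  n=2: λ₂ = 6π²/1.2² ≈ 41.123 (4× faster decay)
  n=3: λ₃ = 13.5π²/1.2² ≈ 92.528 (9× faster decay)
As t → ∞, higher modes decay exponentially faster. The n=1 mode dominates: φ ~ c₁ sin(πx/1.2) e^{-λ₁t}.
Decay rate: λ₁ = 1.5π²/1.2² ≈ 10.281.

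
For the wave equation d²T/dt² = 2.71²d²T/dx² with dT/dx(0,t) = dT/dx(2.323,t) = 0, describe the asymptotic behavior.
T oscillates about a mean that drifts linearly in t (generically unbounded; no decay). There is no damping, so the nonconstant modes persist as standing waves (energy conserved, no decay). But with Neumann conditions at both ends the constant mode has eigenvalue 0: the spatial mean M(t) of T satisfies M'' = 0, so M(t) = M(0) + M'(0)·t. Unless the initial velocity has zero mean (∫T_t(x,0)dx = 0), the solution grows linearly in t (unbounded, though not exponentially); if it does have zero mean, the solution stays bounded and simply oscillates.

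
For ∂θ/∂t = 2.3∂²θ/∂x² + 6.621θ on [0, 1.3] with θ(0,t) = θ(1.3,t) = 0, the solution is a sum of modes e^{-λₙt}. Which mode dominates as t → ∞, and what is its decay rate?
Eigenvalues: λₙ = 2.3n²π²/1.3² - 6.621.
First three modes:
  n=1: λ₁ = 2.3π²/1.3² - 6.621 ≈ 6.811
  n=2: λ₂ = 9.2π²/1.3² - 6.621 ≈ 47.107
  n=3: λ₃ = 20.7π²/1.3² - 6.621 ≈ 114.267
Since 2.3π²/1.3² ≈ 13.432 > 6.621, all λₙ > 0.
The n=1 mode decays slowest → dominates as t → ∞.
Asymptotic: θ ~ c₁ sin(πx/1.3) e^{-λ₁t} with decay rate λ₁ ≈ 6.811.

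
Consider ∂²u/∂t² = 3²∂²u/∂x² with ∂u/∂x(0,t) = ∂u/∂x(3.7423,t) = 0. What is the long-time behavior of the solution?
As t → ∞, u oscillates about a mean that drifts linearly in t (generically unbounded; no decay). There is no damping, so the nonconstant modes persist as standing waves (energy conserved, no decay). But with Neumann conditions at both ends the constant mode has eigenvalue 0: the spatial mean M(t) of u satisfies M'' = 0, so M(t) = M(0) + M'(0)·t. Unless the initial velocity has zero mean (∫u_t(x,0)dx = 0), the solution grows linearly in t (unbounded, though not exponentially); if it does have zero mean, the solution stays bounded and simply oscillates.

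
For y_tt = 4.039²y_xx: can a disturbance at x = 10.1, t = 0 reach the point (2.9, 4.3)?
Yes. The domain of dependence is [-14.4677, 20.2677], and 10.1 ∈ [-14.4677, 20.2677].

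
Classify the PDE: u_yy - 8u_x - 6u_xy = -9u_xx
Rewriting in standard form: 9u_xx - 6u_xy + u_yy - 8u_x = 0. A = 9, B = -6, C = 1. Discriminant B² - 4AC = 0. Since 0 = 0, parabolic.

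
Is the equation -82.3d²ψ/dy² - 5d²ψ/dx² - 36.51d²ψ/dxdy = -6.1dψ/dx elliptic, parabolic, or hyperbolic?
Rewriting in standard form: -5d²ψ/dx² - 36.51d²ψ/dxdy - 82.3d²ψ/dy² + 6.1dψ/dx = 0. Computing B² - 4AC with A = -5, B = -36.51, C = -82.3: discriminant = -313.0199 (negative). Answer: elliptic.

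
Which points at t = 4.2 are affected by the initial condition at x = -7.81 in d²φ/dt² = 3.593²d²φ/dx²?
Domain of influence: [-22.9006, 7.2806]. Data at x = -7.81 spreads outward at speed 3.593.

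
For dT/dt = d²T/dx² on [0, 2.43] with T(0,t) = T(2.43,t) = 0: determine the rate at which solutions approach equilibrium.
Eigenvalues: λₙ = n²π²/2.43².
First three modes:
  n=1: λ₁ = π²/2.43² ≈ 1.671
  n=2: λ₂ = 4π²/2.43² ≈ 6.686 (4× faster decay)
  n=3: λ₃ = 9π²/2.43² ≈ 15.043 (9× faster decay)
As t → ∞, higher modes decay exponentially faster. The n=1 mode dominates: T ~ c₁ sin(πx/2.43) e^{-λ₁t}.
Decay rate: λ₁ = π²/2.43² ≈ 1.671.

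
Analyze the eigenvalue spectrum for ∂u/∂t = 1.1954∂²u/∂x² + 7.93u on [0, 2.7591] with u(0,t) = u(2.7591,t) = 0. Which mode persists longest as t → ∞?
Eigenvalues: λₙ = 1.1954n²π²/2.7591² - 7.93.
First three modes:
  n=1: λ₁ = 1.1954π²/2.7591² - 7.93 ≈ -6.38
  n=2: λ₂ = 4.7816π²/2.7591² - 7.93 ≈ -1.731
  n=3: λ₃ = 10.7586π²/2.7591² - 7.93 ≈ 6.018
Since 1.1954π²/2.7591² ≈ 1.55 < 7.93, λ₁ < 0.
The n=1 mode grows fastest (−λₙ is largest for n=1) → dominates.
Asymptotic: u ~ c₁ sin(πx/2.7591) e^{6.38t} (exponential growth at rate −λ₁ ≈ 6.38).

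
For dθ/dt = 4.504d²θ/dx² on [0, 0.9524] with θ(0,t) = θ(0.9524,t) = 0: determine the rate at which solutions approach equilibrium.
Eigenvalues: λₙ = 4.504n²π²/0.9524².
First three modes:
  n=1: λ₁ = 4.504π²/0.9524² ≈ 49.007
  n=2: λ₂ = 18.016π²/0.9524² ≈ 196.029 (4× faster decay)
  n=3: λ₃ = 40.536π²/0.9524² ≈ 441.064 (9× faster decay)
As t → ∞, higher modes decay exponentially faster. The n=1 mode dominates: θ ~ c₁ sin(πx/0.9524) e^{-λ₁t}.
Decay rate: λ₁ = 4.504π²/0.9524² ≈ 49.007.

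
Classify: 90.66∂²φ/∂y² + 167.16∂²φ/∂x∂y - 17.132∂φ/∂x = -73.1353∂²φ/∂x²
Rewriting in standard form: 73.1353∂²φ/∂x² + 167.16∂²φ/∂x∂y + 90.66∂²φ/∂y² - 17.132∂φ/∂x = 0. Hyperbolic (discriminant = 1420.680408).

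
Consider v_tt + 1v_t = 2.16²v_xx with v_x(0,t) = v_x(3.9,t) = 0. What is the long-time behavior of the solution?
As t → ∞, v → constant (steady state). Damping (γ=1) dissipates the nonconstant modes; with Neumann BCs the spatial average obeys M''+γM'=0 and tends to a finite limit.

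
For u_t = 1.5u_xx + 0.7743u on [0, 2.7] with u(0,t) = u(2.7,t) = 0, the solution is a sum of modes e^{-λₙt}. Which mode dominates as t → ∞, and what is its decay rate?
Eigenvalues: λₙ = 1.5n²π²/2.7² - 0.7743.
First three modes:
  n=1: λ₁ = 1.5π²/2.7² - 0.7743 ≈ 1.256
  n=2: λ₂ = 6π²/2.7² - 0.7743 ≈ 7.349
  n=3: λ₃ = 13.5π²/2.7² - 0.7743 ≈ 17.503
Since 1.5π²/2.7² ≈ 2.031 > 0.7743, all λₙ > 0.
The n=1 mode decays slowest → dominates as t → ∞.
Asymptotic: u ~ c₁ sin(πx/2.7) e^{-λ₁t} with decay rate λ₁ ≈ 1.256.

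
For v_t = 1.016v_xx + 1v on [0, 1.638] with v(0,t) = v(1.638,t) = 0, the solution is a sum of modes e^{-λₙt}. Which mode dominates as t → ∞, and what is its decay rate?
Eigenvalues: λₙ = 1.016n²π²/1.638² - 1.
First three modes:
  n=1: λ₁ = 1.016π²/1.638² - 1 ≈ 2.737
  n=2: λ₂ = 4.064π²/1.638² - 1 ≈ 13.949
  n=3: λ₃ = 9.144π²/1.638² - 1 ≈ 32.636
Since 1.016π²/1.638² ≈ 3.737 > 1, all λₙ > 0.
The n=1 mode decays slowest → dominates as t → ∞.
Asymptotic: v ~ c₁ sin(πx/1.638) e^{-λ₁t} with decay rate λ₁ ≈ 2.737.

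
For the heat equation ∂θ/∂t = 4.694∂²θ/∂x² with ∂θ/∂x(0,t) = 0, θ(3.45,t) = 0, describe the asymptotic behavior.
θ → 0. Heat escapes through the Dirichlet boundary.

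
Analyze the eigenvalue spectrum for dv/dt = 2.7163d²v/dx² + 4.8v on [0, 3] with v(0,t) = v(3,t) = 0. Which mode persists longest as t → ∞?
Eigenvalues: λₙ = 2.7163n²π²/3² - 4.8.
First three modes:
  n=1: λ₁ = 2.7163π²/3² - 4.8 ≈ -1.821
  n=2: λ₂ = 10.8652π²/3² - 4.8 ≈ 7.115
  n=3: λ₃ = 24.4467π²/3² - 4.8 ≈ 22.009
Since 2.7163π²/3² ≈ 2.979 < 4.8, λ₁ < 0.
The n=1 mode grows fastest (−λₙ is largest for n=1) → dominates.
Asymptotic: v ~ c₁ sin(πx/3) e^{1.821t} (exponential growth at rate −λ₁ ≈ 1.821).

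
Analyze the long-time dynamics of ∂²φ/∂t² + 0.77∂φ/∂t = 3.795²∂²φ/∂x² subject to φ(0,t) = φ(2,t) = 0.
Long-time behavior: φ → 0. Damping (γ=0.77) dissipates energy; oscillations decay exponentially.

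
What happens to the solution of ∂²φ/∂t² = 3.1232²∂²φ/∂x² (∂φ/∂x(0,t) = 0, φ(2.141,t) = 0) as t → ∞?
φ oscillates (no decay). Energy is conserved; the solution oscillates indefinitely as standing waves.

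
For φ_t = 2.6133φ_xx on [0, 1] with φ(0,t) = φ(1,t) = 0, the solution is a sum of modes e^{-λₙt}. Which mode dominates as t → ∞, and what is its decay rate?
Eigenvalues: λₙ = 2.6133n²π².
First three modes:
  n=1: λ₁ = 2.6133π² ≈ 25.792
  n=2: λ₂ = 10.4532π² ≈ 103.169 (4× faster decay)
  n=3: λ₃ = 23.5197π² ≈ 232.13 (9× faster decay)
As t → ∞, higher modes decay exponentially faster. The n=1 mode dominates: φ ~ c₁ sin(πx) e^{-λ₁t}.
Decay rate: λ₁ = 2.6133π² ≈ 25.792.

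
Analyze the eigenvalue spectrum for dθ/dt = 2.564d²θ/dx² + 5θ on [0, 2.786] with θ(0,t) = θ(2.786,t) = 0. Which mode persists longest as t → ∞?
Eigenvalues: λₙ = 2.564n²π²/2.786² - 5.
First three modes:
  n=1: λ₁ = 2.564π²/2.786² - 5 ≈ -1.74
  n=2: λ₂ = 10.256π²/2.786² - 5 ≈ 8.041
  n=3: λ₃ = 23.076π²/2.786² - 5 ≈ 24.343
Since 2.564π²/2.786² ≈ 3.26 < 5, λ₁ < 0.
The n=1 mode grows fastest (−λₙ is largest for n=1) → dominates.
Asymptotic: θ ~ c₁ sin(πx/2.786) e^{1.74t} (exponential growth at rate −λ₁ ≈ 1.74).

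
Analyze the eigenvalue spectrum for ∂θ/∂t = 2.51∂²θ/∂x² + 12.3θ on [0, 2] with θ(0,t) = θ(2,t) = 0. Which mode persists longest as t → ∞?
Eigenvalues: λₙ = 2.51n²π²/2² - 12.3.
First three modes:
  n=1: λ₁ = 2.51π²/2² - 12.3 ≈ -6.107
  n=2: λ₂ = 10.04π²/2² - 12.3 ≈ 12.473
  n=3: λ₃ = 22.59π²/2² - 12.3 ≈ 43.439
Since 2.51π²/2² ≈ 6.193 < 12.3, λ₁ < 0.
The n=1 mode grows fastest (−λₙ is largest for n=1) → dominates.
Asymptotic: θ ~ c₁ sin(πx/2) e^{6.107t} (exponential growth at rate −λ₁ ≈ 6.107).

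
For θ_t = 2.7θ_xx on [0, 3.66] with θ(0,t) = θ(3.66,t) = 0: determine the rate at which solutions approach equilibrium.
Eigenvalues: λₙ = 2.7n²π²/3.66².
First three modes:
  n=1: λ₁ = 2.7π²/3.66² ≈ 1.989
  n=2: λ₂ = 10.8π²/3.66² ≈ 7.957 (4× faster decay)
  n=3: λ₃ = 24.3π²/3.66² ≈ 17.904 (9× faster decay)
As t → ∞, higher modes decay exponentially faster. The n=1 mode dominates: θ ~ c₁ sin(πx/3.66) e^{-λ₁t}.
Decay rate: λ₁ = 2.7π²/3.66² ≈ 1.989.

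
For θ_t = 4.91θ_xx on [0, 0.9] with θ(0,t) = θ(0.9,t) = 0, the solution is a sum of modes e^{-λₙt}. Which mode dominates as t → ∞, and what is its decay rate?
Eigenvalues: λₙ = 4.91n²π²/0.9².
First three modes:
  n=1: λ₁ = 4.91π²/0.9² ≈ 59.827
  n=2: λ₂ = 19.64π²/0.9² ≈ 239.307 (4× faster decay)
  n=3: λ₃ = 44.19π²/0.9² ≈ 538.442 (9× faster decay)
As t → ∞, higher modes decay exponentially faster. The n=1 mode dominates: θ ~ c₁ sin(πx/0.9) e^{-λ₁t}.
Decay rate: λ₁ = 4.91π²/0.9² ≈ 59.827.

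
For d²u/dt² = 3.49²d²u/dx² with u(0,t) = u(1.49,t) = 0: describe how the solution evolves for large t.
u oscillates (no decay). Energy is conserved; the solution oscillates indefinitely as standing waves.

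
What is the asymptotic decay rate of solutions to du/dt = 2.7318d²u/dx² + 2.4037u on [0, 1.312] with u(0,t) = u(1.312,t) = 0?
Eigenvalues: λₙ = 2.7318n²π²/1.312² - 2.4037.
First three modes:
  n=1: λ₁ = 2.7318π²/1.312² - 2.4037 ≈ 13.26
  n=2: λ₂ = 10.9272π²/1.312² - 2.4037 ≈ 60.249
  n=3: λ₃ = 24.5862π²/1.312² - 2.4037 ≈ 138.565
Since 2.7318π²/1.312² ≈ 15.663 > 2.4037, all λₙ > 0.
The n=1 mode decays slowest → dominates as t → ∞.
Asymptotic: u ~ c₁ sin(πx/1.312) e^{-λ₁t} with decay rate λ₁ ≈ 13.26.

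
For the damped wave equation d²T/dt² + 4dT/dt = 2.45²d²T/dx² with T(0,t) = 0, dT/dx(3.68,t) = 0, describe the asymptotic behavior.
T → 0. Damping (γ=4) dissipates energy; oscillations decay exponentially.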